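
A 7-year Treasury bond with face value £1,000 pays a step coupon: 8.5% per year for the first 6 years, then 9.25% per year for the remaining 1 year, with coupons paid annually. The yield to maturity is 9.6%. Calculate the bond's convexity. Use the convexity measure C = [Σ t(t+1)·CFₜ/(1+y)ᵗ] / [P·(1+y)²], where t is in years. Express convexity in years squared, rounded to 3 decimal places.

With y = 0.096:
  t   CF        PV=CF/(1+0.096)^t    t·PV        t(t+1)·PV
  1        85.00        77.5547        77.5547         155.1095
  2        85.00        70.7616       141.5233         424.5698
  3        85.00        64.5635       193.6906         774.7624
  4        85.00        58.9083       235.6333       1,178.1666
  5        85.00        53.7485       268.7424       1,612.4543
  6        85.00        49.0406       294.2435       2,059.7044
  7     1,092.50       575.1056     4,025.7389      32,205.9114
  Σ                    949.6828     5,237.1267      38,410.6782
P = 949.6828.
Convexity = Σ t(t+1)·PV / [P·(1+y)²] = 38,410.6782 / (949.6828 × 1.201216) = 33.67071.

33.671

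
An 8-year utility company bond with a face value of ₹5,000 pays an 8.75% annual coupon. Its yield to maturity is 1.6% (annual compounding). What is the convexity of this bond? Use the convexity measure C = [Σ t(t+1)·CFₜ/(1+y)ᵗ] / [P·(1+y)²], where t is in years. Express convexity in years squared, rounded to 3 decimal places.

With y = 0.016:
  t   CF        PV=CF/(1+0.016)^t    t·PV        t(t+1)·PV
  1       437.50       430.6102       430.6102         861.2205
  2       437.50       423.8290       847.6579       2,542.9738
  3       437.50       417.1545     1,251.4635       5,005.8540
  4       437.50       410.5851     1,642.3406       8,211.7028
  5       437.50       404.1192     2,020.5962      12,123.5769
  6       437.50       397.7551     2,386.5309      16,705.7162
  7       437.50       391.4913     2,740.4390      21,923.5121
  8     5,437.50     4,789.0526    38,312.4207     344,811.7866
  Σ                  7,664.5971    49,632.0590     412,186.3430
P = 7,664.5971.
Convexity = Σ t(t+1)·PV / [P·(1+y)²] = 412,186.3430 / (7,664.5971 × 1.032256) = 52.09750.

52.097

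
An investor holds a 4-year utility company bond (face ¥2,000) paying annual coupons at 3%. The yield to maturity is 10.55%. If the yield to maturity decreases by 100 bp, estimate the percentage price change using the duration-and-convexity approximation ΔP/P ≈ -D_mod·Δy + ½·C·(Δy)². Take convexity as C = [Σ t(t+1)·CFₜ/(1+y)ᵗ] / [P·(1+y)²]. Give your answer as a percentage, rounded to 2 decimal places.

With y = 0.1055:
  t   CF        PV=CF/(1+0.1055)^t    t·PV        t(t+1)·PV
  1        60.00        54.2741        54.2741         108.5482
  2        60.00        49.0946        98.1892         294.5676
  3        60.00        44.4094       133.2282         532.9129
  4     2,060.00     1,379.2158     5,516.8633      27,584.3166
  Σ                  1,526.9939     5,802.5548      28,520.3453
P = 1,526.9939; D_Mac = 3.79999 yrs; D_mod = 3.43735 yrs; C = 15.28270.
Duration effect: -3.43735 × (-0.01) = +0.034373
Convexity effect: 0.5 × 15.28270 × (-0.01)² = +0.0007641
ΔP/P ≈ +0.034373 + 0.0007641 = +0.035138 = +3.5138%.

+3.51%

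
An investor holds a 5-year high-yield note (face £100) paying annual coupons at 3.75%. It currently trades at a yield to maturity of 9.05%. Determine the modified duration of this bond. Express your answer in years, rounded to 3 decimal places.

4.220 years

Periodic yield y = 0.0905. First find Macaulay duration:
  t   CF        PV=CF/(1+0.0905)^t    t·PV
  1         3.75         3.4388         3.4388
  2         3.75         3.1534         6.3068
  3         3.75         2.8917         8.6751
  4         3.75         2.6517        10.6069
  5       103.75        67.2759       336.3797
  Σ                     79.4116       365.4073
P = 79.4116; Macaulay duration = 365.4073 / 79.4116 = 4.60144 years.
Modified duration = D_Mac / (1 + y) = 4.60144 / 1.0905 = 4.21957 years.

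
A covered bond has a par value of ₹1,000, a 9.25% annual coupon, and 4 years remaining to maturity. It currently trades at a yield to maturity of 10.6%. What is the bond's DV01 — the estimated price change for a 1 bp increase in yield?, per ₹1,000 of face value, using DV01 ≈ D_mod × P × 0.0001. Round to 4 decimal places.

Periodic yield y = 0.106.
  t   CF        PV=CF/(1+0.106)^t    t·PV
  1        92.50        83.6347        83.6347
  2        92.50        75.6191       151.2382
  3        92.50        68.3717       205.1151
  4     1,092.50       730.1313     2,920.5250
  Σ                    957.7568     3,360.5130
P = 957.7568; D_Mac = 3.50873 yrs; D_mod = 3.17245 yrs.
DV01 ≈ 3.17245 × 957.7568 × 0.0001 = 0.303844.

₹0.3038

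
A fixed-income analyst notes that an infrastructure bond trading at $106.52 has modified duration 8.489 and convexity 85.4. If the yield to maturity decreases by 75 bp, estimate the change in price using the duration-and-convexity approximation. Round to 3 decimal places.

Duration effect: -D_mod·Δy = -8.489 × (-0.0075) = +0.0636675
Convexity effect: ½·C·(Δy)² = 0.5 × 85.4 × (-0.0075)² = +0.002401875
ΔP/P ≈ +0.0636675 + 0.002401875 = +0.066069375
ΔP ≈ 106.52 × (+0.066069375) = +7.037709825.

+$7.038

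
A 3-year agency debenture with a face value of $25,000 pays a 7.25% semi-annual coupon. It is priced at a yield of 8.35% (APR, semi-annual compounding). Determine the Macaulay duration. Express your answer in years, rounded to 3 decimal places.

2.745 years

Periodic yield y = 0.04175. Discount each cash flow and weight by its period:
  t   CF        PV=CF/(1+0.04175)^t    t·PV
  1       906.25       869.9304       869.9304
  2       906.25       835.0664     1,670.1328
  3       906.25       801.5996     2,404.7988
  4       906.25       769.4741     3,077.8962
  5       906.25       738.6360     3,693.1800
  6    25,906.25    20,268.5881   121,611.5287
  Σ                 24,283.2946   133,327.4670
Price P = Σ PV = 24,283.2946.
Macaulay duration = Σ(t·PV) / P = 133,327.4670 / 24,283.2946 = 5.49050 half-year periods.
In years: 5.49050 / 2 = 2.74525 years.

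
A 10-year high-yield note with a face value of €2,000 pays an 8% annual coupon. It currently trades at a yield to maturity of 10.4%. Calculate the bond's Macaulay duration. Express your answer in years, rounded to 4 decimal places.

7.0029 years

Periodic yield y = 0.104. Discount each cash flow and weight by its year:
  t   CF        PV=CF/(1+0.104)^t    t·PV
  1       160.00       144.9275       144.9275
  2       160.00       131.2749       262.5499
  3       160.00       118.9085       356.7254
  4       160.00       107.7069       430.8278
  5       160.00        97.5606       487.8032
  6       160.00        88.3701       530.2208
  7       160.00        80.0454       560.3179
  8       160.00        72.5049       580.0393
  9       160.00        65.6747       591.0726
  10    2,160.00       803.0878     8,030.8778
  Σ                  1,710.0615    11,975.3621
Price P = Σ PV = 1,710.0615.
Macaulay duration = Σ(t·PV) / P = 11,975.3621 / 1,710.0615 = 7.00288 years.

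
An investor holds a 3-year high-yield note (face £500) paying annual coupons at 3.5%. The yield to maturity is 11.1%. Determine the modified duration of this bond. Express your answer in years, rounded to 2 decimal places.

Periodic yield y = 0.111. First find Macaulay duration:
  t   CF        PV=CF/(1+0.111)^t    t·PV
  1        17.50        15.7516        15.7516
  2        17.50        14.1778        28.3557
  3       517.50       377.3707     1,132.1121
  Σ                    407.3001     1,176.2193
P = 407.3001; Macaulay duration = 1,176.2193 / 407.3001 = 2.88784 years.
Modified duration = D_Mac / (1 + y) = 2.88784 / 1.111 = 2.59932 years.

2.60 years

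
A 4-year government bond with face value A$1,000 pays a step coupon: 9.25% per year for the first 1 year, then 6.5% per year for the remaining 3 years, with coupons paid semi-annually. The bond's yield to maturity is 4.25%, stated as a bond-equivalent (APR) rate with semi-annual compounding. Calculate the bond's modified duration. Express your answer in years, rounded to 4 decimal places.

Periodic yield y = 0.02125. First find Macaulay duration:
  t   CF        PV=CF/(1+0.02125)^t    t·PV
  1        46.25        45.2876        45.2876
  2        46.25        44.3453        88.6906
  3        32.50        30.5132        91.5395
  4        32.50        29.8782       119.5130
  5        32.50        29.2565       146.2827
  6        32.50        28.6478       171.8867
  7        32.50        28.0517       196.3618
  8     1,032.50       872.6368     6,981.0941
  Σ                  1,108.6171     7,840.6559
P = 1,108.6171; Macaulay duration = 7,840.6559 / 1,108.6171 = 7.07247 half-year periods = 3.53623 years.
Modified duration = D_Mac / (1 + y) = 3.53623 / 1.02125 = 3.46265 years.

3.4627 years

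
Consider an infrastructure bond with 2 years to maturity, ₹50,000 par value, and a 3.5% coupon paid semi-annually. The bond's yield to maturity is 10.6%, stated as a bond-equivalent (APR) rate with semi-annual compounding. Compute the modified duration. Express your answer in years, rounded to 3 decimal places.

Periodic yield y = 0.053. First find Macaulay duration:
  t   CF        PV=CF/(1+0.053)^t    t·PV
  1       875.00       830.9592       830.9592
  2       875.00       789.1350     1,578.2700
  3       875.00       749.4160     2,248.2479
  4    50,875.00    41,380.0430   165,520.1719
  Σ                 43,749.5531   170,177.6490
P = 43,749.5531; Macaulay duration = 170,177.6490 / 43,749.5531 = 3.88981 half-year periods = 1.94491 years.
Modified duration = D_Mac / (1 + y) = 1.94491 / 1.053 = 1.84702 years.

1.847 years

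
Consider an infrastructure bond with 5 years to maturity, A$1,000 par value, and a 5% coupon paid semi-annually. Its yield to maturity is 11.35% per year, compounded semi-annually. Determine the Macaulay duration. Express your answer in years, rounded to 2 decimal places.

Periodic yield y = 0.05675. Discount each cash flow and weight by its period:
  t   CF        PV=CF/(1+0.05675)^t    t·PV
  1        25.00        23.6574        23.6574
  2        25.00        22.3870        44.7740
  3        25.00        21.1847        63.5542
  4        25.00        20.0471        80.1883
  5        25.00        18.9705        94.8525
  6        25.00        17.9517       107.7104
  7        25.00        16.9877       118.9138
  8        25.00        16.0754       128.6032
  9        25.00        15.2121       136.9091
  10    1,025.00       590.2028     5,902.0285
  Σ                    762.6765     6,701.1914
Price P = Σ PV = 762.6765.
Macaulay duration = Σ(t·PV) / P = 6,701.1914 / 762.6765 = 8.78641 half-year periods.
In years: 8.78641 / 2 = 4.39321 years.

4.39 years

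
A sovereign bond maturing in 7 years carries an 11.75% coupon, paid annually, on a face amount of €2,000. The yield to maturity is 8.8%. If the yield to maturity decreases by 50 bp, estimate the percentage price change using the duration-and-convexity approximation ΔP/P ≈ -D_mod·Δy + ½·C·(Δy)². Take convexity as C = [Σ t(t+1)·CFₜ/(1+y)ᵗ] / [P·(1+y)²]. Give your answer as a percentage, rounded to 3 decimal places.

With y = 0.088:
  t   CF        PV=CF/(1+0.088)^t    t·PV        t(t+1)·PV
  1       235.00       215.9926       215.9926         431.9853
  2       235.00       198.5227       397.0453       1,191.1359
  3       235.00       182.4657       547.3970       2,189.5881
  4       235.00       167.7074       670.8297       3,354.1484
  5       235.00       154.1429       770.7143       4,624.2855
  6       235.00       141.6754       850.0525       5,950.3674
  7     2,235.00     1,238.4408     8,669.0858      69,352.6862
  Σ                  2,298.9475    12,121.1172      87,094.1968
P = 2,298.9475; D_Mac = 5.27246 yrs; D_mod = 4.84601 yrs; C = 32.00386.
Duration effect: -4.84601 × (-0.005) = +0.024230
Convexity effect: 0.5 × 32.00386 × (-0.005)² = +0.0004000
ΔP/P ≈ +0.024230 + 0.0004000 = +0.024630 = +2.4630%.

+2.463%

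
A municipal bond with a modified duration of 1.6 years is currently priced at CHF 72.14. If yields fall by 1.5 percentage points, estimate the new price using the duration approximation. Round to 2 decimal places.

CHF 73.87

Duration approximation: ΔP/P ≈ -D_mod · Δy = -1.6 × (-0.015) = +0.024000.
New price ≈ 72.14 × (1 + 0.024000) = 73.87136.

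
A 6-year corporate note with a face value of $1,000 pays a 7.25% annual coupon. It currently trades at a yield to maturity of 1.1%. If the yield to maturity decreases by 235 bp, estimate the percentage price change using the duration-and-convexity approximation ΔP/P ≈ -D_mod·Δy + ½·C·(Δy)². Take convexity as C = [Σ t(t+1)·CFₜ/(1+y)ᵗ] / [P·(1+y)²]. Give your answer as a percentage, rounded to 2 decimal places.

+13.07%

With y = 0.011:
  t   CF        PV=CF/(1+0.011)^t    t·PV        t(t+1)·PV
  1        72.50        71.7112        71.7112         143.4224
  2        72.50        70.9309       141.8619         425.5856
  3        72.50        70.1592       210.4776         841.9102
  4        72.50        69.3958       277.5833       1,387.9166
  5        72.50        68.6408       343.2039       2,059.2235
  6     1,072.50     1,004.3622     6,026.1733      42,183.2132
  Σ                  1,355.2001     7,071.0112      47,041.2715
P = 1,355.2001; D_Mac = 5.21769 yrs; D_mod = 5.16092 yrs; C = 33.96044.
Duration effect: -5.16092 × (-0.0235) = +0.121282
Convexity effect: 0.5 × 33.96044 × (-0.0235)² = +0.0093773
ΔP/P ≈ +0.121282 + 0.0093773 = +0.130659 = +13.0659%.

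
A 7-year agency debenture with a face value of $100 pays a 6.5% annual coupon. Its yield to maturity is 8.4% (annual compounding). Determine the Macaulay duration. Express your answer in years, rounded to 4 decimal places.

5.7715 years

Periodic yield y = 0.084. Discount each cash flow and weight by its year:
  t   CF        PV=CF/(1+0.084)^t    t·PV
  1         6.50         5.9963         5.9963
  2         6.50         5.5317        11.0633
  3         6.50         5.1030        15.3090
  4         6.50         4.7076        18.8303
  5         6.50         4.3428        21.7139
  6         6.50         4.0062        24.0375
  7       106.50        60.5543       423.8798
  Σ                     90.2418       520.8300
Price P = Σ PV = 90.2418.
Macaulay duration = Σ(t·PV) / P = 520.8300 / 90.2418 = 5.77149 years.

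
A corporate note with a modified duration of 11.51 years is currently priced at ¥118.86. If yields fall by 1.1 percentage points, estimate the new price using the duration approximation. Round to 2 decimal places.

Duration approximation: ΔP/P ≈ -D_mod · Δy = -11.51 × (-0.011) = +0.126610.
New price ≈ 118.86 × (1 + 0.126610) = 133.9088646.

¥133.91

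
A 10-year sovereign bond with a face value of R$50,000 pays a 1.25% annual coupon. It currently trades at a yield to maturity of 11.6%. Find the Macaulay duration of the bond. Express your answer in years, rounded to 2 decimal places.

Periodic yield y = 0.116. Discount each cash flow and weight by its year:
  t   CF        PV=CF/(1+0.116)^t    t·PV
  1       625.00       560.0358       560.0358
  2       625.00       501.8242     1,003.6485
  3       625.00       449.6633     1,348.9899
  4       625.00       402.9241     1,611.6964
  5       625.00       361.0431     1,805.2155
  6       625.00       323.5153     1,941.0919
  7       625.00       289.8883     2,029.2179
  8       625.00       259.7565     2,078.0522
  9       625.00       232.7567     2,094.8107
  10   50,625.00    16,893.6344   168,936.3436
  Σ                 20,275.0418   183,409.1023
Price P = Σ PV = 20,275.0418.
Macaulay duration = Σ(t·PV) / P = 183,409.1023 / 20,275.0418 = 9.04605 years.

9.05 years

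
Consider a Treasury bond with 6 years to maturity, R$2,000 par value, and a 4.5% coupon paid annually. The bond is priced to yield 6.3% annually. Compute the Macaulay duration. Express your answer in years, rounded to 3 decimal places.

Periodic yield y = 0.063. Discount each cash flow and weight by its year:
  t   CF        PV=CF/(1+0.063)^t    t·PV
  1        90.00        84.6660        84.6660
  2        90.00        79.6482       159.2964
  3        90.00        74.9278       224.7833
  4        90.00        70.4871       281.9483
  5        90.00        66.3096       331.5478
  6     2,090.00     1,448.5941     8,691.5643
  Σ                  1,824.6327     9,773.8062
Price P = Σ PV = 1,824.6327.
Macaulay duration = Σ(t·PV) / P = 9,773.8062 / 1,824.6327 = 5.35659 years.

5.357 years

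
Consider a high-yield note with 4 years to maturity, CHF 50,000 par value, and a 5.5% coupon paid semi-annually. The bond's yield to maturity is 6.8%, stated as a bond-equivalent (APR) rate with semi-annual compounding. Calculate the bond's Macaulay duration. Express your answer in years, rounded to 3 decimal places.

3.635 years

Periodic yield y = 0.034. Discount each cash flow and weight by its period:
  t   CF        PV=CF/(1+0.034)^t    t·PV
  1     1,375.00     1,329.7872     1,329.7872
  2     1,375.00     1,286.0612     2,572.1223
  3     1,375.00     1,243.7729     3,731.3186
  4     1,375.00     1,202.8751     4,811.5005
  5     1,375.00     1,163.3222     5,816.6108
  6     1,375.00     1,125.0698     6,750.4188
  7     1,375.00     1,088.0752     7,616.5267
  8    51,375.00    39,317.6475   314,541.1801
  Σ                 47,756.6111   347,169.4650
Price P = Σ PV = 47,756.6111.
Macaulay duration = Σ(t·PV) / P = 347,169.4650 / 47,756.6111 = 7.26956 half-year periods.
In years: 7.26956 / 2 = 3.63478 years.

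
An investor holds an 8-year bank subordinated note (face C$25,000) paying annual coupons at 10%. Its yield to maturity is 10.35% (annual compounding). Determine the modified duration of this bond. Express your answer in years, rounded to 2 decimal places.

Periodic yield y = 0.1035. First find Macaulay duration:
  t   CF        PV=CF/(1+0.1035)^t    t·PV
  1     2,500.00     2,265.5188     2,265.5188
  2     2,500.00     2,053.0302     4,106.0604
  3     2,500.00     1,860.4714     5,581.4142
  4     2,500.00     1,685.9732     6,743.8927
  5     2,500.00     1,527.8416     7,639.2078
  6     2,500.00     1,384.5415     8,307.2491
  7     2,500.00     1,254.6819     8,782.7736
  8    27,500.00    12,507.0243   100,056.1944
  Σ                 24,539.0829   143,482.3110
P = 24,539.0829; Macaulay duration = 143,482.3110 / 24,539.0829 = 5.84709 years.
Modified duration = D_Mac / (1 + y) = 5.84709 / 1.1035 = 5.29868 years.

5.30 years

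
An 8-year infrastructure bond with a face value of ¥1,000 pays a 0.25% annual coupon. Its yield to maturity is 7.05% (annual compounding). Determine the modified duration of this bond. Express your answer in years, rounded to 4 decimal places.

7.3829 years

Periodic yield y = 0.0705. First find Macaulay duration:
  t   CF        PV=CF/(1+0.0705)^t    t·PV
  1         2.50         2.3354         2.3354
  2         2.50         2.1816         4.3631
  3         2.50         2.0379         6.1137
  4         2.50         1.9037         7.6147
  5         2.50         1.7783         8.8915
  6         2.50         1.6612         9.9672
  7         2.50         1.5518        10.8625
  8     1,002.50       581.2875     4,650.3003
  Σ                    594.7373     4,700.4483
P = 594.7373; Macaulay duration = 4,700.4483 / 594.7373 = 7.90340 years.
Modified duration = D_Mac / (1 + y) = 7.90340 / 1.0705 = 7.38291 years.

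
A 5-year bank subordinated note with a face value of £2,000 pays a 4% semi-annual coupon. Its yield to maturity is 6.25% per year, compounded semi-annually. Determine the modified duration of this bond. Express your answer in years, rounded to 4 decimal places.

4.4166 years

Periodic yield y = 0.03125. First find Macaulay duration:
  t   CF        PV=CF/(1+0.03125)^t    t·PV
  1        40.00        38.7879        38.7879
  2        40.00        37.6125        75.2250
  3        40.00        36.4727       109.4181
  4        40.00        35.3675       141.4699
  5        40.00        34.2957       171.4787
  6        40.00        33.2565       199.5389
  7        40.00        32.2487       225.7409
  8        40.00        31.2715       250.1718
  9        40.00        30.3238       272.9146
  10    2,040.00     1,499.6522    14,996.5221
  Σ                  1,809.2890    16,481.2679
P = 1,809.2890; Macaulay duration = 16,481.2679 / 1,809.2890 = 9.10925 half-year periods = 4.55463 years.
Modified duration = D_Mac / (1 + y) = 4.55463 / 1.03125 = 4.41661 years.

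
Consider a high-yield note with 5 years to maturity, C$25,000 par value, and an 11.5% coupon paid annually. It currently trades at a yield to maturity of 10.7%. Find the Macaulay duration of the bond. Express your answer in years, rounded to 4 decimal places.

4.0841 years

Periodic yield y = 0.107. Discount each cash flow and weight by its year:
  t   CF        PV=CF/(1+0.107)^t    t·PV
  1     2,875.00     2,597.1093     2,597.1093
  2     2,875.00     2,346.0789     4,692.1577
  3     2,875.00     2,119.3124     6,357.9373
  4     2,875.00     1,914.4647     7,657.8588
  5    27,875.00    16,767.8265    83,839.1325
  Σ                 25,744.7918   105,144.1957
Price P = Σ PV = 25,744.7918.
Macaulay duration = Σ(t·PV) / P = 105,144.1957 / 25,744.7918 = 4.08410 years.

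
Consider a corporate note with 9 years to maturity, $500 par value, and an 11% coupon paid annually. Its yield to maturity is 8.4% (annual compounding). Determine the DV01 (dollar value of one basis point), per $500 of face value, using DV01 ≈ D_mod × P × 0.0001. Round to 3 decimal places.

$0.340

Periodic yield y = 0.084.
  t   CF        PV=CF/(1+0.084)^t    t·PV
  1        55.00        50.7380        50.7380
  2        55.00        46.8063        93.6126
  3        55.00        43.1792       129.5377
  4        55.00        39.8332       159.3329
  5        55.00        36.7465       183.7326
  6        55.00        33.8990       203.3941
  7        55.00        31.2721       218.9050
  8        55.00        28.8488       230.7908
  9       555.00       268.5527     2,416.9739
  Σ                    579.8759     3,687.0175
P = 579.8759; D_Mac = 6.35829 yrs; D_mod = 5.86558 yrs.
DV01 ≈ 5.86558 × 579.8759 × 0.0001 = 0.340131.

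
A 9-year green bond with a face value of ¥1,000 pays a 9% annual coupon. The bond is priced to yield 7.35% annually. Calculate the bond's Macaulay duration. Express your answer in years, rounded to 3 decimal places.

6.665 years

Periodic yield y = 0.0735. Discount each cash flow and weight by its year:
  t   CF        PV=CF/(1+0.0735)^t    t·PV
  1        90.00        83.8379        83.8379
  2        90.00        78.0977       156.1955
  3        90.00        72.7506       218.2517
  4        90.00        67.7695       271.0780
  5        90.00        63.1295       315.6474
  6        90.00        58.8072       352.8430
  7        90.00        54.7808       383.4654
  8        90.00        51.0301       408.2405
  9     1,090.00       575.7157     5,181.4411
  Σ                  1,105.9189     7,371.0006
Price P = Σ PV = 1,105.9189.
Macaulay duration = Σ(t·PV) / P = 7,371.0006 / 1,105.9189 = 6.66505 years.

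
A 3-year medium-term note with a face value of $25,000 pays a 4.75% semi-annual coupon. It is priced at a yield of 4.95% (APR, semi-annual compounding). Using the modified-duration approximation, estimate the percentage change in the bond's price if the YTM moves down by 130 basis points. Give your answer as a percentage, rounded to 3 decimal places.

Periodic yield y = 0.02475. Modified duration first:
  t   CF        PV=CF/(1+0.02475)^t    t·PV
  1       593.75       579.4096       579.4096
  2       593.75       565.4156     1,130.8312
  3       593.75       551.7595     1,655.2786
  4       593.75       538.4333     2,153.7332
  5       593.75       525.4289     2,627.1447
  6    25,593.75    22,101.7347   132,610.4082
  Σ                 24,862.1817   140,756.8055
P = 24,862.1817; D_Mac = 5.66148 half-year periods = 2.83074 yrs; D_mod = 2.83074/(1+0.02475) = 2.76237 yrs.
ΔP/P ≈ -D_mod · Δy = -2.76237 × (-0.013) = +0.035911 = +3.5911%.

+3.591%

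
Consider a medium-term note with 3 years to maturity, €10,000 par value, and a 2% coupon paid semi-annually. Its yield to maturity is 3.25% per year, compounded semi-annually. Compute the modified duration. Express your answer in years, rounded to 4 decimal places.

Periodic yield y = 0.01625. First find Macaulay duration:
  t   CF        PV=CF/(1+0.01625)^t    t·PV
  1       100.00        98.4010        98.4010
  2       100.00        96.8275       193.6551
  3       100.00        95.2792       285.8377
  4       100.00        93.7557       375.0229
  5       100.00        92.2565       461.2827
  6    10,100.00     9,168.9166    55,013.4996
  Σ                  9,645.4366    56,427.6990
P = 9,645.4366; Macaulay duration = 56,427.6990 / 9,645.4366 = 5.85020 half-year periods = 2.92510 years.
Modified duration = D_Mac / (1 + y) = 2.92510 / 1.01625 = 2.87833 years.

2.8783 years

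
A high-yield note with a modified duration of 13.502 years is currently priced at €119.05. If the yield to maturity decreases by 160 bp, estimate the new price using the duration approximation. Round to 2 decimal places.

€144.77

Duration approximation: ΔP/P ≈ -D_mod · Δy = -13.502 × (-0.016) = +0.216032.
New price ≈ 119.05 × (1 + 0.216032) = 144.7686096.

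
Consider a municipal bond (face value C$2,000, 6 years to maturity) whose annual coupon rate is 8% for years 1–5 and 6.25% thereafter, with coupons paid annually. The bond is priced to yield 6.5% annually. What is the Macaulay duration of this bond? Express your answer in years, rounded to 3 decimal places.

5.020 years

Periodic yield y = 0.065. Discount each cash flow and weight by its year:
  t   CF        PV=CF/(1+0.065)^t    t·PV
  1       160.00       150.2347       150.2347
  2       160.00       141.0655       282.1310
  3       160.00       132.4559       397.3676
  4       160.00       124.3717       497.4868
  5       160.00       116.7809       583.9047
  6     2,125.00     1,456.3350     8,738.0100
  Σ                  2,121.2437    10,649.1347
Price P = Σ PV = 2,121.2437.
Macaulay duration = Σ(t·PV) / P = 10,649.1347 / 2,121.2437 = 5.02023 years.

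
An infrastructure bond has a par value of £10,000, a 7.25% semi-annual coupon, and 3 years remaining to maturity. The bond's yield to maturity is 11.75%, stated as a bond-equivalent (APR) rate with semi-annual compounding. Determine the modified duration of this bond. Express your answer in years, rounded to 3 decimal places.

2.580 years

Periodic yield y = 0.05875. First find Macaulay duration:
  t   CF        PV=CF/(1+0.05875)^t    t·PV
  1       362.50       342.3849       342.3849
  2       362.50       323.3860       646.7719
  3       362.50       305.4413       916.3239
  4       362.50       288.4924     1,153.9694
  5       362.50       272.4839     1,362.4196
  6    10,362.50     7,357.0550    44,142.3301
  Σ                  8,889.2434    48,564.1998
P = 8,889.2434; Macaulay duration = 48,564.1998 / 8,889.2434 = 5.46325 half-year periods = 2.73163 years.
Modified duration = D_Mac / (1 + y) = 2.73163 / 1.05875 = 2.58005 years.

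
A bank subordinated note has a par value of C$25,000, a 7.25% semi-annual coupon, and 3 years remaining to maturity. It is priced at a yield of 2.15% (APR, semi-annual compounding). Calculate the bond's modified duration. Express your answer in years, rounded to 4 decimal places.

2.7394 years

Periodic yield y = 0.01075. First find Macaulay duration:
  t   CF        PV=CF/(1+0.01075)^t    t·PV
  1       906.25       896.6114       896.6114
  2       906.25       887.0754     1,774.1507
  3       906.25       877.6407     2,632.9222
  4       906.25       868.3064     3,473.2257
  5       906.25       859.0714     4,295.3571
  6    25,906.25    24,296.4069   145,778.4414
  Σ                 28,685.1123   158,850.7086
P = 28,685.1123; Macaulay duration = 158,850.7086 / 28,685.1123 = 5.53774 half-year periods = 2.76887 years.
Modified duration = D_Mac / (1 + y) = 2.76887 / 1.01075 = 2.73942 years.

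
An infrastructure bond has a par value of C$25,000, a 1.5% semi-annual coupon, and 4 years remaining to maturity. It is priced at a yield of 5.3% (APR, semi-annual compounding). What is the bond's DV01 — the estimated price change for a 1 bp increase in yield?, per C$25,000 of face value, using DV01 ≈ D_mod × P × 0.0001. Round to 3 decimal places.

Periodic yield y = 0.0265.
  t   CF        PV=CF/(1+0.0265)^t    t·PV
  1       187.50       182.6595       182.6595
  2       187.50       177.9440       355.8880
  3       187.50       173.3502       520.0507
  4       187.50       168.8750       675.5001
  5       187.50       164.5154       822.5769
  6       187.50       160.2683       961.6096
  7       187.50       156.1308     1,092.9156
  8    25,187.50    20,432.1202   163,456.9612
  Σ                 21,615.8634   168,068.1617
P = 21,615.8634; D_Mac = 7.77522 half-year periods = 3.88761 yrs; D_mod = 3.78725 yrs.
DV01 ≈ 3.78725 × 21,615.8634 × 0.0001 = 8.186467.

C$8.186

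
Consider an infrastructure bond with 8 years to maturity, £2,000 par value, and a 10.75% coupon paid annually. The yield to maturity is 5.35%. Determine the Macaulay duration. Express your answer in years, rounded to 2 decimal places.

Periodic yield y = 0.0535. Discount each cash flow and weight by its year:
  t   CF        PV=CF/(1+0.0535)^t    t·PV
  1       215.00       204.0816       204.0816
  2       215.00       193.7177       387.4355
  3       215.00       183.8801       551.6404
  4       215.00       174.5421       698.1686
  5       215.00       165.6783       828.3917
  6       215.00       157.2647       943.5881
  7       215.00       149.2783     1,044.9481
  8     2,215.00     1,459.8136    11,678.5090
  Σ                  2,688.2566    16,336.7630
Price P = Σ PV = 2,688.2566.
Macaulay duration = Σ(t·PV) / P = 16,336.7630 / 2,688.2566 = 6.07708 years.

6.08 years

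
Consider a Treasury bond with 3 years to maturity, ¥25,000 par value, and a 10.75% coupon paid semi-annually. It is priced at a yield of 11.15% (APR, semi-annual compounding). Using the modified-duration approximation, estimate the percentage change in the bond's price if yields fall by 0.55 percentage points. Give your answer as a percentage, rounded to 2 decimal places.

Periodic yield y = 0.05575. Modified duration first:
  t   CF        PV=CF/(1+0.05575)^t    t·PV
  1     1,343.75     1,272.7919     1,272.7919
  2     1,343.75     1,205.5807     2,411.1615
  3     1,343.75     1,141.9188     3,425.7563
  4     1,343.75     1,081.6185     4,326.4741
  5     1,343.75     1,024.5025     5,122.5126
  6    26,343.75    19,024.4038   114,146.4229
  Σ                 24,750.8162   130,705.1191
P = 24,750.8162; D_Mac = 5.28084 half-year periods = 2.64042 yrs; D_mod = 2.64042/(1+0.05575) = 2.50099 yrs.
ΔP/P ≈ -D_mod · Δy = -2.50099 × (-0.0055) = +0.013755 = +1.3755%.

+1.38%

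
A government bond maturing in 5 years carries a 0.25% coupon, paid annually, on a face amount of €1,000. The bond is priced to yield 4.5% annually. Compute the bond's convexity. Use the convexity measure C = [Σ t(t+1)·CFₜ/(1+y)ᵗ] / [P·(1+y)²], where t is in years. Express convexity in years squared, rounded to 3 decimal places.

With y = 0.045:
  t   CF        PV=CF/(1+0.045)^t    t·PV        t(t+1)·PV
  1         2.50         2.3923         2.3923           4.7847
  2         2.50         2.2893         4.5786          13.7359
  3         2.50         2.1907         6.5722          26.2889
  4         2.50         2.0964         8.3856          41.9281
  5     1,002.50       804.4572     4,022.2859      24,133.7152
  Σ                    813.4260     4,044.2147      24,220.4528
P = 813.4260.
Convexity = Σ t(t+1)·PV / [P·(1+y)²] = 24,220.4528 / (813.4260 × 1.092025) = 27.26664.

27.267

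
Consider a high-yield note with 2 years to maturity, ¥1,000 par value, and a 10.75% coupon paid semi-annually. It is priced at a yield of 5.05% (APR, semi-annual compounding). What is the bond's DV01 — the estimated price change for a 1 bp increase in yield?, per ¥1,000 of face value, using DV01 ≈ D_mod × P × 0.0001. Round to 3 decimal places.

Periodic yield y = 0.02525.
  t   CF        PV=CF/(1+0.02525)^t    t·PV
  1        53.75        52.4262        52.4262
  2        53.75        51.1351       102.2702
  3        53.75        49.8757       149.6271
  4     1,053.75       953.7147     3,814.8588
  Σ                  1,107.1517     4,119.1823
P = 1,107.1517; D_Mac = 3.72052 half-year periods = 1.86026 yrs; D_mod = 1.81445 yrs.
DV01 ≈ 1.81445 × 1,107.1517 × 0.0001 = 0.200887.

¥0.201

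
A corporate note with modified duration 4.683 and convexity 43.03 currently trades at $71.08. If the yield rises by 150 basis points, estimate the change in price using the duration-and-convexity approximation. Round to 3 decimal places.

Duration effect: -D_mod·Δy = -4.683 × (+0.015) = -0.070245
Convexity effect: ½·C·(Δy)² = 0.5 × 43.03 × (0.015)² = +0.004840875
ΔP/P ≈ -0.070245 + 0.004840875 = -0.065404125
ΔP ≈ 71.08 × (-0.065404125) = -4.648925205.

-$4.649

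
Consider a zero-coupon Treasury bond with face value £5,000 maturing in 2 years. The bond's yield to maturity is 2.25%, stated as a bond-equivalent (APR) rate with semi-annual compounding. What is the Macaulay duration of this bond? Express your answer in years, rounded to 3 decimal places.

2.000 years

A zero-coupon bond has a single cash flow at maturity, so its Macaulay duration equals its maturity: 2 years.
(Equivalently: 4 semi-annual periods ÷ 2 = 2 years.)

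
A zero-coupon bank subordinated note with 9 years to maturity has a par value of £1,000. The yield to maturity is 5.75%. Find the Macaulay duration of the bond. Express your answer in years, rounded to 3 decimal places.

9.000 years

A zero-coupon bond has a single cash flow at maturity, so its Macaulay duration equals its maturity: 9 years.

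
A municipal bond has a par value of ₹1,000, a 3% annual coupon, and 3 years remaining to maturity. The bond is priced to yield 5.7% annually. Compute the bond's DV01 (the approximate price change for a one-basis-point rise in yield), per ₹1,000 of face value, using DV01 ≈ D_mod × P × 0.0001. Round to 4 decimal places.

Periodic yield y = 0.057.
  t   CF        PV=CF/(1+0.057)^t    t·PV
  1        30.00        28.3822        28.3822
  2        30.00        26.8517        53.7033
  3     1,030.00       872.1923     2,616.5770
  Σ                    927.4262     2,698.6625
P = 927.4262; D_Mac = 2.90984 yrs; D_mod = 2.75292 yrs.
DV01 ≈ 2.75292 × 927.4262 × 0.0001 = 0.255313.

₹0.2553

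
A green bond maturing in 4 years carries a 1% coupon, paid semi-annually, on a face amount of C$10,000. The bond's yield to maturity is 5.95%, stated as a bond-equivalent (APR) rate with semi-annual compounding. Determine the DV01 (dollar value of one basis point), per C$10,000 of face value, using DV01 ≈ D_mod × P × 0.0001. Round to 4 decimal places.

Periodic yield y = 0.02975.
  t   CF        PV=CF/(1+0.02975)^t    t·PV
  1        50.00        48.5555        48.5555
  2        50.00        47.1527        94.3054
  3        50.00        45.7904       137.3713
  4        50.00        44.4675       177.8700
  5        50.00        43.1828       215.9141
  6        50.00        41.9352       251.6115
  7        50.00        40.7237       285.0660
  8    10,050.00     7,948.9846    63,591.8770
  Σ                  8,260.7925    64,802.5707
P = 8,260.7925; D_Mac = 7.84459 half-year periods = 3.92230 yrs; D_mod = 3.80898 yrs.
DV01 ≈ 3.80898 × 8,260.7925 × 0.0001 = 3.146520.

C$3.1465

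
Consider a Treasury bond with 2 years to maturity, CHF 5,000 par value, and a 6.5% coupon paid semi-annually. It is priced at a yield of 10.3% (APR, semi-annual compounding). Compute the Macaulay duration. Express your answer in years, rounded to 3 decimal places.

1.904 years

Periodic yield y = 0.0515. Discount each cash flow and weight by its period:
  t   CF        PV=CF/(1+0.0515)^t    t·PV
  1       162.50       154.5411       154.5411
  2       162.50       146.9721       293.9441
  3       162.50       139.7737       419.3212
  4     5,162.50     4,223.0182    16,892.0729
  Σ                  4,664.3052    17,759.8794
Price P = Σ PV = 4,664.3052.
Macaulay duration = Σ(t·PV) / P = 17,759.8794 / 4,664.3052 = 3.80762 half-year periods.
In years: 3.80762 / 2 = 1.90381 years.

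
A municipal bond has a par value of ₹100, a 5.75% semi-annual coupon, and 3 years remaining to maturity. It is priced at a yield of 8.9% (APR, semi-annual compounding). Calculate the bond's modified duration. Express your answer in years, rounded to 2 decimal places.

2.67 years

Periodic yield y = 0.0445. First find Macaulay duration:
  t   CF        PV=CF/(1+0.0445)^t    t·PV
  1        2.875         2.7525         2.7525
  2        2.875         2.6352         5.2705
  3        2.875         2.5230         7.5689
  4        2.875         2.4155         9.6619
  5        2.875         2.3126        11.5629
  6      102.875        79.2244       475.3466
  Σ                     91.8632       512.1634
P = 91.8632; Macaulay duration = 512.1634 / 91.8632 = 5.57528 half-year periods = 2.78764 years.
Modified duration = D_Mac / (1 + y) = 2.78764 / 1.0445 = 2.66888 years.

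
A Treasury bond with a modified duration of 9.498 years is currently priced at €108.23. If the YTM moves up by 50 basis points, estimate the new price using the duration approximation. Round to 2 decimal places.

Duration approximation: ΔP/P ≈ -D_mod · Δy = -9.498 × (+0.005) = -0.047490.
New price ≈ 108.23 × (1 - 0.047490) = 103.0901573.

€103.09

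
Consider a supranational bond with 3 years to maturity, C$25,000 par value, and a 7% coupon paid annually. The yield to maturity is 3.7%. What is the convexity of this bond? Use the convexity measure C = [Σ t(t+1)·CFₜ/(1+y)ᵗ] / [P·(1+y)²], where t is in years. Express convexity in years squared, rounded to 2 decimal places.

With y = 0.037:
  t   CF        PV=CF/(1+0.037)^t    t·PV        t(t+1)·PV
  1     1,750.00     1,687.5603     1,687.5603       3,375.1205
  2     1,750.00     1,627.3484     3,254.6968       9,764.0903
  3    26,750.00    23,987.6397    71,962.9191     287,851.6765
  Σ                 27,302.5484    76,905.1762     300,990.8873
P = 27,302.5484.
Convexity = Σ t(t+1)·PV / [P·(1+y)²] = 300,990.8873 / (27,302.5484 × 1.075369) = 10.25162.

10.25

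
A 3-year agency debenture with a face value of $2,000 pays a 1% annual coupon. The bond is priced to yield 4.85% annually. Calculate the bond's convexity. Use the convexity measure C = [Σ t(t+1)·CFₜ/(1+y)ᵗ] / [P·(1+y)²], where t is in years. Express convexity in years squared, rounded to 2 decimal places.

With y = 0.0485:
  t   CF        PV=CF/(1+0.0485)^t    t·PV        t(t+1)·PV
  1        20.00        19.0749        19.0749          38.1497
  2        20.00        18.1925        36.3851         109.1552
  3     2,020.00     1,752.4517     5,257.3552      21,029.4208
  Σ                  1,789.7191     5,312.8151      21,176.7257
P = 1,789.7191.
Convexity = Σ t(t+1)·PV / [P·(1+y)²] = 21,176.7257 / (1,789.7191 × 1.099352) = 10.76309.

10.76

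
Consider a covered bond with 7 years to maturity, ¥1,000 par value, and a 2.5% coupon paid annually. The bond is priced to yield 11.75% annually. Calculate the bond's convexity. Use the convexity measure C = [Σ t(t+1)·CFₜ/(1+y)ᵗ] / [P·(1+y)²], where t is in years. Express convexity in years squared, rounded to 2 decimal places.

39.09

With y = 0.1175:
  t   CF        PV=CF/(1+0.1175)^t    t·PV        t(t+1)·PV
  1        25.00        22.3714        22.3714          44.7427
  2        25.00        20.0191        40.0382         120.1147
  3        25.00        17.9142        53.7426         214.9704
  4        25.00        16.0306        64.1224         320.6121
  5        25.00        14.3451        71.7253         430.3518
  6        25.00        12.8367        77.0205         539.1432
  7     1,025.00       470.9677     3,296.7740      26,374.1924
  Σ                    574.4848     3,625.7944      28,044.1272
P = 574.4848.
Convexity = Σ t(t+1)·PV / [P·(1+y)²] = 28,044.1272 / (574.4848 × 1.248806) = 39.09024.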